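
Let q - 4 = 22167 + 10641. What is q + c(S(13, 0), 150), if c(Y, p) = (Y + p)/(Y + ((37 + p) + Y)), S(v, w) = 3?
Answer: 6332869/193 ≈ 32813.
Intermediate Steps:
c(Y, p) = (Y + p)/(37 + p + 2*Y) (c(Y, p) = (Y + p)/(Y + (37 + Y + p)) = (Y + p)/(37 + p + 2*Y))
q = 32812 (q = 4 + (22167 + 10641) = 4 + 32808 = 32812)
q + c(S(13, 0), 150) = 32812 + (3 + 150)/(37 + 150 + 2*3) = 32812 + 153/(37 + 150 + 6) = 32812 + 153/193 = 6332869/193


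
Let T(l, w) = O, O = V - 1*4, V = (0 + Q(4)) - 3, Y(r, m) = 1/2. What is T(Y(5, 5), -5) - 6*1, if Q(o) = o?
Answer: -9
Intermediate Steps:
Y(r, m) = 1/2
V = 1 (V = (0 + 4) - 3 = 4 - 3 = 1)
O = -3 (O = 1 - 1*4 = 1 - 4 = -3)
T(l, w) = -3
T(Y(5, 5), -5) - 6*1 = -3 - 6*1 = -3 - 6 = -9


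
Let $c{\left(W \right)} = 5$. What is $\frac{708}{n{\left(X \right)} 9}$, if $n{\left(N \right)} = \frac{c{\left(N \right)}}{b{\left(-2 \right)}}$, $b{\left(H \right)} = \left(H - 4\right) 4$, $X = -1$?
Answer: $- \frac{1888}{5} \approx -377.6$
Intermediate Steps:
$b{\left(H \right)} = -16 + 4 H$ ($b{\left(H \right)} = \left(-4 + H\right) 4 = -16 + 4 H$)
$n{\left(N \right)} = - \frac{5}{24}$ ($n{\left(N \right)} = \frac{5}{-16 + 4 \left(-2\right)} = \frac{5}{-16 - 8} = \frac{5}{-24} = 5 \left(- \frac{1}{24}\right) = - \frac{5}{24}$)
$\frac{708}{n{\left(X \right)} 9} = \frac{708}{\left(- \frac{5}{24}\right) 9} = \frac{708}{- \frac{15}{8}} = 708 \left(- \frac{8}{15}\right) = - \frac{1888}{5}$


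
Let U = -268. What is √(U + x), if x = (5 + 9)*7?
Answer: I*√170 ≈ 13.038*I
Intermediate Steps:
x = 98 (x = 14*7 = 98)
√(U + x) = √(-268 + 98) = √(-170) = I*√170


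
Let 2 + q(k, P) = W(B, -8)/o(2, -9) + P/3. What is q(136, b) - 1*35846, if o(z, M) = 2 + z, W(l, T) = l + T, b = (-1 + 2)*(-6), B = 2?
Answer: -71703/2 ≈ -35852.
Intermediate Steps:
b = -6 (b = 1*(-6) = -6)
W(l, T) = T + l
q(k, P) = -7/2 + P/3 (q(k, P) = -2 + ((-8 + 2)/(2 + 2) + P/3) = -2 + (-6/4 + P*(1/3)) = -2 + (-6*1/4 + P/3) = -2 + (-3/2 + P/3) = -7/2 + P/3)
q(136, b) - 1*35846 = (-7/2 + (1/3)*(-6)) - 1*35846 = (-7/2 - 2) - 35846 = -11/2 - 35846 = -71703/2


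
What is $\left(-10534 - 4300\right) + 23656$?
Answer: $8822$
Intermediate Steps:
$\left(-10534 - 4300\right) + 23656 = -14834 + 23656 = 8822$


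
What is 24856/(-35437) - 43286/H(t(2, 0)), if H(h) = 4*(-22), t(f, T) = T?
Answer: 765869327/1559228 ≈ 491.19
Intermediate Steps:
H(h) = -88
24856/(-35437) - 43286/H(t(2, 0)) = 24856/(-35437) - 43286/(-88) = 24856*(-1/35437) - 43286*(-1/88) = -24856/35437 + 21643/44 = 765869327/1559228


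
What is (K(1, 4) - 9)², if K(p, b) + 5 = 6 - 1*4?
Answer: 144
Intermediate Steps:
K(p, b) = -3 (K(p, b) = -5 + (6 - 1*4) = -5 + (6 - 4) = -5 + 2 = -3)
(K(1, 4) - 9)² = (-3 - 9)² = (-12)² = 144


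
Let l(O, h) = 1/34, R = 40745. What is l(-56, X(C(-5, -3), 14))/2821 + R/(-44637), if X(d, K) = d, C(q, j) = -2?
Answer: -3907971293/4281313218 ≈ -0.91280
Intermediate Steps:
l(O, h) = 1/34
l(-56, X(C(-5, -3), 14))/2821 + R/(-44637) = (1/34)/2821 + 40745/(-44637) = (1/34)*(1/2821) + 40745*(-1/44637) = 1/95914 - 40745/44637 = -3907971293/4281313218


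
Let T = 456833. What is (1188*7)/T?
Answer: 8316/456833 ≈ 0.018204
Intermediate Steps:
(1188*7)/T = (1188*7)/456833 = 8316*(1/456833) = 8316/456833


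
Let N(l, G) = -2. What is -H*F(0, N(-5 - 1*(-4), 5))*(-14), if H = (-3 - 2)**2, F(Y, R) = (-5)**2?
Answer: 8750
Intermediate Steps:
F(Y, R) = 25
H = 25 (H = (-5)**2 = 25)
-H*F(0, N(-5 - 1*(-4), 5))*(-14) = -25*25*(-14) = -625*(-14) = -1*(-8750) = 8750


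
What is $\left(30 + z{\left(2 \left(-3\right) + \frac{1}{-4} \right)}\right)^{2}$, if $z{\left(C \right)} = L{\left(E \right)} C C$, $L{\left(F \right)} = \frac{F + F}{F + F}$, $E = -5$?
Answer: $\frac{1221025}{256} \approx 4769.6$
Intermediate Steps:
$L{\left(F \right)} = 1$ ($L{\left(F \right)} = \frac{2 F}{2 F} = 2 F \frac{1}{2 F} = 1$)
$z{\left(C \right)} = C^{2}$ ($z{\left(C \right)} = 1 C C = C C = C^{2}$)
$\left(30 + z{\left(2 \left(-3\right) + \frac{1}{-4} \right)}\right)^{2} = \left(30 + \left(2 \left(-3\right) + \frac{1}{-4}\right)^{2}\right)^{2} = \left(30 + \left(-6 - \frac{1}{4}\right)^{2}\right)^{2} = \left(30 + \left(- \frac{25}{4}\right)^{2}\right)^{2} = \left(30 + \frac{625}{16}\right)^{2} = \left(\frac{1105}{16}\right)^{2} = \frac{1221025}{256}$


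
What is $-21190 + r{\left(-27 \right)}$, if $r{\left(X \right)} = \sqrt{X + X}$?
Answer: $-21190 + 3 i \sqrt{6} \approx -21190.0 + 7.3485 i$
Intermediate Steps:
$r{\left(X \right)} = \sqrt{2} \sqrt{X}$ ($r{\left(X \right)} = \sqrt{2 X} = \sqrt{2} \sqrt{X}$)
$-21190 + r{\left(-27 \right)} = -21190 + \sqrt{2} \sqrt{-27} = -21190 + \sqrt{2} \cdot 3 i \sqrt{3} = -21190 + 3 i \sqrt{6}$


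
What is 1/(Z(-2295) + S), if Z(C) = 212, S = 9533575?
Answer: 1/9533787 ≈ 1.0489e-7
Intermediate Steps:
1/(Z(-2295) + S) = 1/(212 + 9533575) = 1/9533787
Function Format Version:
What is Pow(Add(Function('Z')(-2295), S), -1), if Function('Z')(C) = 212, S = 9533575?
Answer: Rational(1, 9533787) ≈ 1.0489e-7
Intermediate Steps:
Pow(Add(Function('Z')(-2295), S), -1) = Pow(Add(212, 9533575), -1) = Pow(9533787, -1) = Rational(1, 9533787)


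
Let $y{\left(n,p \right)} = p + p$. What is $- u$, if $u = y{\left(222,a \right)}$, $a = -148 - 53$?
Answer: $402$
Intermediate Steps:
$a = -201$ ($a = -148 - 53 = -201$)
$y{\left(n,p \right)} = 2 p$
$u = -402$ ($u = 2 \left(-201\right) = -402$)
$- u = \left(-1\right) \left(-402\right) = 402$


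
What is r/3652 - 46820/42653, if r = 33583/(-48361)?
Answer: -751865210249/684830255356 ≈ -1.0979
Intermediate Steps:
r = -33583/48361 (r = 33583*(-1/48361) = -33583/48361 ≈ -0.69442)
r/3652 - 46820/42653 = -33583/48361/3652 - 46820/42653 = -33583/48361*1/3652 - 46820*1/42653 = -3053/16055852 - 46820/42653 = -751865210249/684830255356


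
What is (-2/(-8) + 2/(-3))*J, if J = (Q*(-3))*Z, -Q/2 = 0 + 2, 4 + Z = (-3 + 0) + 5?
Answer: 10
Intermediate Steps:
Z = -2 (Z = -4 + ((-3 + 0) + 5) = -4 + (-3 + 5) = -4 + 2 = -2)
Q = -4 (Q = -2*(0 + 2) = -2*2 = -4)
J = -24 (J = -4*(-3)*(-2) = 12*(-2) = -24)
(-2/(-8) + 2/(-3))*J = (-2/(-8) + 2/(-3))*(-24) = (-2*(-⅛) + 2*(-⅓))*(-24) = (¼ - ⅔)*(-24) = -5/12*(-24) = 10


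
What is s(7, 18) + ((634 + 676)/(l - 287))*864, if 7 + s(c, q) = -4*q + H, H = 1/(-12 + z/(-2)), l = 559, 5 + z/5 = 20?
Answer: 6870269/1683 ≈ 4082.2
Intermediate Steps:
z = 75 (z = -25 + 5*20 = -25 + 100 = 75)
H = -2/99 (H = 1/(-12 + 75/(-2)) = 1/(-12 + 75*(-½)) = 1/(-12 - 75/2) = 1/(-99/2) = -2/99 ≈ -0.020202)
s(c, q) = -695/99 - 4*q (s(c, q) = -7 + (-4*q - 2/99) = -7 + (-2/99 - 4*q) = -695/99 - 4*q)
s(7, 18) + ((634 + 676)/(l - 287))*864 = (-695/99 - 4*18) + ((634 + 676)/(559 - 287))*864 = (-695/99 - 72) + (1310/272)*864 = -7823/99 + (1310*(1/272))*864 = -7823/99 + (655/136)*864 = -7823/99 + 70740/17 = 6870269/1683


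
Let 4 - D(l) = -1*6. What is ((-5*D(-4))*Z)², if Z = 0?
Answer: 0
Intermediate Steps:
D(l) = 10 (D(l) = 4 - (-1)*6 = 4 - 1*(-6) = 4 + 6 = 10)
((-5*D(-4))*Z)² = (-5*10*0)² = (-50*0)² = 0² = 0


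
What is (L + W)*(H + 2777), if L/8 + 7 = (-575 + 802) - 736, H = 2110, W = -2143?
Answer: -30646377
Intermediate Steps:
L = -4128 (L = -56 + 8*((-575 + 802) - 736) = -56 + 8*(227 - 736) = -56 + 8*(-509) = -56 - 4072 = -4128)
(L + W)*(H + 2777) = (-4128 - 2143)*(2110 + 2777) = -6271*4887 = -30646377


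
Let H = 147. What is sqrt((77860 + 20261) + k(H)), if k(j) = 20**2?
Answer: sqrt(98521) ≈ 313.88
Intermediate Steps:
k(j) = 400
sqrt((77860 + 20261) + k(H)) = sqrt((77860 + 20261) + 400) = sqrt(98121 + 400) = sqrt(98521)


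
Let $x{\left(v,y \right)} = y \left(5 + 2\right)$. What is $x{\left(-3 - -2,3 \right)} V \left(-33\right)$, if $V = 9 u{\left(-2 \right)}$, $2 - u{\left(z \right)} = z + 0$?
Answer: $-24948$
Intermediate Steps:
$u{\left(z \right)} = 2 - z$ ($u{\left(z \right)} = 2 - \left(z + 0\right) = 2 - z$)
$x{\left(v,y \right)} = 7 y$ ($x{\left(v,y \right)} = y 7 = 7 y$)
$V = 36$ ($V = 9 \left(2 - -2\right) = 9 \left(2 + 2\right) = 9 \cdot 4 = 36$)
$x{\left(-3 - -2,3 \right)} V \left(-33\right) = 7 \cdot 3 \cdot 36 \left(-33\right) = 21 \cdot 36 \left(-33\right) = 756 \left(-33\right) = -24948$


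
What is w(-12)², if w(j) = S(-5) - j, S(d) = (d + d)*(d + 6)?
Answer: 4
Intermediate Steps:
S(d) = 2*d*(6 + d) (S(d) = (2*d)*(6 + d) = 2*d*(6 + d))
w(j) = -10 - j (w(j) = 2*(-5)*(6 - 5) - j = 2*(-5)*1 - j = -10 - j)
w(-12)² = (-10 - 1*(-12))² = (-10 + 12)² = 2² = 4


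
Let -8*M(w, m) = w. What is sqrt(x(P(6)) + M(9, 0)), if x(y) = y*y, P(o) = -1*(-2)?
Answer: sqrt(46)/4 ≈ 1.6956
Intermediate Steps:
M(w, m) = -w/8
P(o) = 2
x(y) = y**2
sqrt(x(P(6)) + M(9, 0)) = sqrt(2**2 - 1/8*9) = sqrt(4 - 9/8) = sqrt(23/8) = sqrt(46)/4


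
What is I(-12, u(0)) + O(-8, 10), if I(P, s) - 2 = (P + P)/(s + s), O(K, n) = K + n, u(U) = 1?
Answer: -8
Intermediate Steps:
I(P, s) = 2 + P/s (I(P, s) = 2 + (P + P)/(s + s) = 2 + (2*P)/((2*s)) = 2 + (2*P)*(1/(2*s)) = 2 + P/s)
I(-12, u(0)) + O(-8, 10) = (2 - 12/1) + (-8 + 10) = (2 - 12*1) + 2 = (2 - 12) + 2 = -10 + 2 = -8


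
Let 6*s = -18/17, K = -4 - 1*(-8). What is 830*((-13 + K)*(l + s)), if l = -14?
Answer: 1800270/17 ≈ 1.0590e+5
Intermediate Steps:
K = 4 (K = -4 + 8 = 4)
s = -3/17 (s = (-18/17)/6 = (-18*1/17)/6 = (⅙)*(-18/17) = -3/17 ≈ -0.17647)
830*((-13 + K)*(l + s)) = 830*((-13 + 4)*(-14 - 3/17)) = 830*(-9*(-241/17)) = 830*(2169/17) = 1800270/17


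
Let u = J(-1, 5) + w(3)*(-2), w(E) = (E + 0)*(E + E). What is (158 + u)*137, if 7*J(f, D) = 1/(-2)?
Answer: 233859/14 ≈ 16704.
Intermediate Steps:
J(f, D) = -1/14 (J(f, D) = (⅐)/(-2) = (⅐)*(-½) = -1/14)
w(E) = 2*E² (w(E) = E*(2*E) = 2*E²)
u = -505/14 (u = -1/14 + (2*3²)*(-2) = -1/14 + (2*9)*(-2) = -1/14 + 18*(-2) = -1/14 - 36 = -505/14 ≈ -36.071)
(158 + u)*137 = (158 - 505/14)*137 = (1707/14)*137 = 233859/14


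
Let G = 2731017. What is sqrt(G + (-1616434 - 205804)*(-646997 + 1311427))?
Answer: I*sqrt(1210746863323) ≈ 1.1003e+6*I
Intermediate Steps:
sqrt(G + (-1616434 - 205804)*(-646997 + 1311427)) = sqrt(2731017 + (-1616434 - 205804)*(-646997 + 1311427)) = sqrt(2731017 - 1822238*664430) = sqrt(2731017 - 1210749594340) = sqrt(-1210746863323) = I*sqrt(1210746863323)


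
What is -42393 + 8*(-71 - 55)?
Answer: -43401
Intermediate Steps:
-42393 + 8*(-71 - 55) = -42393 + 8*(-126) = -42393 - 1008 = -43401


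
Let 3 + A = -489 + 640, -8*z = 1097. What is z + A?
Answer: 87/8 ≈ 10.875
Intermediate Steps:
z = -1097/8 (z = -1/8*1097 = -1097/8 ≈ -137.13)
A = 148 (A = -3 + (-489 + 640) = -3 + 151 = 148)
z + A = -1097/8 + 148 = 87/8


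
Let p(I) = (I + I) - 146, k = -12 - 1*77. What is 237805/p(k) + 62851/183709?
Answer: -43666555021/59521716 ≈ -733.62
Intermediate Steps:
k = -89 (k = -12 - 77 = -89)
p(I) = -146 + 2*I (p(I) = 2*I - 146 = -146 + 2*I)
237805/p(k) + 62851/183709 = 237805/(-146 + 2*(-89)) + 62851/183709 = 237805/(-146 - 178) + 62851*(1/183709) = 237805/(-324) + 62851/183709 = 237805*(-1/324) + 62851/183709 = -237805/324 + 62851/183709 = -43666555021/59521716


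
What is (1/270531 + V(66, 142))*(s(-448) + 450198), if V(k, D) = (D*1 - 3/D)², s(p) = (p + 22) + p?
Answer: 12352100094775265165/1363746771 ≈ 9.0575e+9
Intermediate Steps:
s(p) = 22 + 2*p (s(p) = (22 + p) + p = 22 + 2*p)
V(k, D) = (D - 3/D)²
(1/270531 + V(66, 142))*(s(-448) + 450198) = (1/270531 + (-3 + 142²)²/142²)*((22 + 2*(-448)) + 450198) = (1/270531 + (-3 + 20164)²/20164)*((22 - 896) + 450198) = (1/270531 + (1/20164)*20161²)*(-874 + 450198) = (1/270531 + (1/20164)*406465921)*449324 = (1/270531 + 406465921/20164)*449324 = (109961632094215/5454987084)*449324 = 12352100094775265165/1363746771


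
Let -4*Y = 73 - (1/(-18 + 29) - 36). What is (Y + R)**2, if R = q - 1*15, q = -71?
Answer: 6205081/484 ≈ 12820.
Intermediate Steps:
R = -86 (R = -71 - 1*15 = -71 - 15 = -86)
Y = -599/22 (Y = -(73 - (1/(-18 + 29) - 36))/4 = -(73 - (1/11 - 36))/4 = -(73 - 1*(-395/11))/4 = -(73 + 395/11)/4 = -1/4*1198/11 = -599/22 ≈ -27.227)
(Y + R)**2 = (-599/22 - 86)**2 = (-2491/22)**2 = 6205081/484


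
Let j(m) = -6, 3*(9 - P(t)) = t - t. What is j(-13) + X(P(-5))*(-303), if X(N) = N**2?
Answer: -24549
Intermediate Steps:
P(t) = 9 (P(t) = 9 - (t - t)/3 = 9 - 1/3*0 = 9 + 0 = 9)
j(-13) + X(P(-5))*(-303) = -6 + 9**2*(-303) = -6 + 81*(-303) = -6 - 24543 = -24549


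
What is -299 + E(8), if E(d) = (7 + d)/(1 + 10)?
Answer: -3274/11 ≈ -297.64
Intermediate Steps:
E(d) = 7/11 + d/11 (E(d) = (7 + d)/11 = (7 + d)*(1/11) = 7/11 + d/11)
-299 + E(8) = -299 + (7/11 + (1/11)*8) = -299 + (7/11 + 8/11) = -299 + 15/11 = -3274/11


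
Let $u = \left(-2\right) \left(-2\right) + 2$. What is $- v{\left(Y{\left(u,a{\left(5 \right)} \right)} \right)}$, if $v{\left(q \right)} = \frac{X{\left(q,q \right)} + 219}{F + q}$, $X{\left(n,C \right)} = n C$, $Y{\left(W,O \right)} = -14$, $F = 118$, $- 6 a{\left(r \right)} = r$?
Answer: $- \frac{415}{104} \approx -3.9904$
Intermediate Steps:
$a{\left(r \right)} = - \frac{r}{6}$
$u = 6$ ($u = 4 + 2 = 6$)
$X{\left(n,C \right)} = C n$
$v{\left(q \right)} = \frac{219 + q^{2}}{118 + q}$ ($v{\left(q \right)} = \frac{q q + 219}{118 + q} = \frac{q^{2} + 219}{118 + q} = \frac{219 + q^{2}}{118 + q}$)
$- v{\left(Y{\left(u,a{\left(5 \right)} \right)} \right)} = - \frac{219 + \left(-14\right)^{2}}{118 - 14} = - \frac{219 + 196}{104} = - \frac{415}{104}$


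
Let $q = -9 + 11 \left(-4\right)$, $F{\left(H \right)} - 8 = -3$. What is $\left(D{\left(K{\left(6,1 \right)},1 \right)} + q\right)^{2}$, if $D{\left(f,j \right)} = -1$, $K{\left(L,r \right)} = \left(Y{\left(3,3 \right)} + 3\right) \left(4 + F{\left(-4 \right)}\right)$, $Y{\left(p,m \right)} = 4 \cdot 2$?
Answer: $2916$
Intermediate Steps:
$Y{\left(p,m \right)} = 8$
$F{\left(H \right)} = 5$ ($F{\left(H \right)} = 8 - 3 = 5$)
$K{\left(L,r \right)} = 99$ ($K{\left(L,r \right)} = \left(8 + 3\right) \left(4 + 5\right) = 11 \cdot 9 = 99$)
$q = -53$ ($q = -9 - 44 = -53$)
$\left(D{\left(K{\left(6,1 \right)},1 \right)} + q\right)^{2} = \left(-1 - 53\right)^{2} = \left(-54\right)^{2} = 2916$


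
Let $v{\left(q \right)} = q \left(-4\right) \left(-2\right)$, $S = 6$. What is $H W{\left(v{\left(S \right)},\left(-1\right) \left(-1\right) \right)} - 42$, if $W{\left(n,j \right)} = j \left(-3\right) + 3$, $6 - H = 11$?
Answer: $-42$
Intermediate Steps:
$H = -5$ ($H = 6 - 11 = -5$)
$v{\left(q \right)} = 8 q$ ($v{\left(q \right)} = - 4 q \left(-2\right) = 8 q$)
$W{\left(n,j \right)} = 3 - 3 j$ ($W{\left(n,j \right)} = - 3 j + 3 = 3 - 3 j$)
$H W{\left(v{\left(S \right)},\left(-1\right) \left(-1\right) \right)} - 42 = - 5 \left(3 - 3 \left(\left(-1\right) \left(-1\right)\right)\right) - 42 = - 5 \left(3 - 3\right) - 42 = \left(-5\right) 0 - 42 = 0 - 42 = -42$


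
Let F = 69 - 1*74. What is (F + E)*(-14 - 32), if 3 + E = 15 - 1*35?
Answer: 1288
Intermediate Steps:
E = -23 (E = -3 + (15 - 1*35) = -3 + (15 - 35) = -3 - 20 = -23)
F = -5 (F = 69 - 74 = -5)
(F + E)*(-14 - 32) = (-5 - 23)*(-14 - 32) = -28*(-46) = 1288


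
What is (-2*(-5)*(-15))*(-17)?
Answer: 2550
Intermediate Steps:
(-2*(-5)*(-15))*(-17) = (10*(-15))*(-17) = -150*(-17) = 2550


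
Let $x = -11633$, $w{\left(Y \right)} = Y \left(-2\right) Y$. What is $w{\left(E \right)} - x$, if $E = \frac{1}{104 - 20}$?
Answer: $\frac{41041223}{3528} \approx 11633.0$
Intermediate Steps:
$E = \frac{1}{84} \approx 0.011905$
$w{\left(Y \right)} = - 2 Y^{2}$ ($w{\left(Y \right)} = - 2 Y Y = - 2 Y^{2}$)
$w{\left(E \right)} - x = - \frac{2}{7056} - -11633 = \left(-2\right) \frac{1}{7056} + 11633 = - \frac{1}{3528} + 11633 = \frac{41041223}{3528}$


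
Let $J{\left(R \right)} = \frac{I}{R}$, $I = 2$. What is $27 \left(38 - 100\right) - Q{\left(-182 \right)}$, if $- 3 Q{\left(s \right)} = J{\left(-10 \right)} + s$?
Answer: $- \frac{26021}{15} \approx -1734.7$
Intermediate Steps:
$J{\left(R \right)} = \frac{2}{R}$
$Q{\left(s \right)} = \frac{1}{15} - \frac{s}{3}$ ($Q{\left(s \right)} = - \frac{\frac{2}{-10} + s}{3} = - \frac{2 \left(- \frac{1}{10}\right) + s}{3} = - \frac{- \frac{1}{5} + s}{3} = \frac{1}{15} - \frac{s}{3}$)
$27 \left(38 - 100\right) - Q{\left(-182 \right)} = 27 \left(38 - 100\right) - \left(\frac{1}{15} - - \frac{182}{3}\right) = 27 \left(-62\right) - \left(\frac{1}{15} + \frac{182}{3}\right) = -1674 - \frac{911}{15} = - \frac{26021}{15}$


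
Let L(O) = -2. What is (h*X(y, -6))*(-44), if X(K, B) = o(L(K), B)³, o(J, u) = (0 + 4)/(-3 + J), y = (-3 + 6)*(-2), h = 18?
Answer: 50688/125 ≈ 405.50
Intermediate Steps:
y = -6 (y = 3*(-2) = -6)
o(J, u) = 4/(-3 + J)
X(K, B) = -64/125 (X(K, B) = (4/(-3 - 2))³ = (4/(-5))³ = (4*(-⅕))³ = (-⅘)³ = -64/125)
(h*X(y, -6))*(-44) = (18*(-64/125))*(-44) = -1152/125*(-44) = 50688/125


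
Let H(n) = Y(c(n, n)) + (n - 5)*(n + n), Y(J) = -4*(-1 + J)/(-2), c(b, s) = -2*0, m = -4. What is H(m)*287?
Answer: 20090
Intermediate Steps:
c(b, s) = 0 (c(b, s) = -1*0 = 0)
Y(J) = -2 + 2*J (Y(J) = (4 - 4*J)*(-½) = -2 + 2*J)
H(n) = -2 + 2*n*(-5 + n) (H(n) = (-2 + 2*0) + (n - 5)*(n + n) = (-2 + 0) + (-5 + n)*(2*n) = -2 + 2*n*(-5 + n))
H(m)*287 = (-2 - 10*(-4) + 2*(-4)²)*287 = (-2 + 40 + 2*16)*287 = (-2 + 40 + 32)*287 = 70*287 = 20090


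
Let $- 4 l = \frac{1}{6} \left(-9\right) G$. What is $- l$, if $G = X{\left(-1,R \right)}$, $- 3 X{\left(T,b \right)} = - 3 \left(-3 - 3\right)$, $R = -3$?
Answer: $\frac{9}{4} \approx 2.25$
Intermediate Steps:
$X{\left(T,b \right)} = -6$ ($X{\left(T,b \right)} = - \frac{\left(-3\right) \left(-3 - 3\right)}{3} = - \frac{\left(-3\right) \left(-6\right)}{3} = \left(- \frac{1}{3}\right) 18 = -6$)
$G = -6$
$l = - \frac{9}{4}$ ($l = - \frac{\frac{1}{6} \left(-9\right) \left(-6\right)}{4} = - \frac{\left(- \frac{3}{2}\right) \left(-6\right)}{4} = \left(- \frac{1}{4}\right) 9 = - \frac{9}{4} \approx -2.25$)
$- l = \left(-1\right) \left(- \frac{9}{4}\right) = \frac{9}{4}$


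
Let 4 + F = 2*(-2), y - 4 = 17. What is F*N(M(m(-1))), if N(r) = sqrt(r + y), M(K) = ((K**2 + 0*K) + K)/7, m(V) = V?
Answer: -8*sqrt(21) ≈ -36.661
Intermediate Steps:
y = 21 (y = 4 + 17 = 21)
F = -8 (F = -4 + 2*(-2) = -4 - 4 = -8)
M(K) = K/7 + K**2/7 (M(K) = ((K**2 + 0) + K)*(1/7) = (K**2 + K)*(1/7) = (K + K**2)*(1/7) = K/7 + K**2/7)
N(r) = sqrt(21 + r) (N(r) = sqrt(r + 21) = sqrt(21 + r))
F*N(M(m(-1))) = -8*sqrt(21 + (1/7)*(-1)*(1 - 1)) = -8*sqrt(21 + (1/7)*(-1)*0) = -8*sqrt(21 + 0) = -8*sqrt(21)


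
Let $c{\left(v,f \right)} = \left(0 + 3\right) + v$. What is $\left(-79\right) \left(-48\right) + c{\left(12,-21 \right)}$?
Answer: $3807$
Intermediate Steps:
$c{\left(v,f \right)} = 3 + v$
$\left(-79\right) \left(-48\right) + c{\left(12,-21 \right)} = \left(-79\right) \left(-48\right) + \left(3 + 12\right) = 3792 + 15 = 3807$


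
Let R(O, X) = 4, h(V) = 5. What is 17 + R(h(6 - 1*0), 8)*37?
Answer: 165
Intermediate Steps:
17 + R(h(6 - 1*0), 8)*37 = 17 + 4*37 = 17 + 148 = 165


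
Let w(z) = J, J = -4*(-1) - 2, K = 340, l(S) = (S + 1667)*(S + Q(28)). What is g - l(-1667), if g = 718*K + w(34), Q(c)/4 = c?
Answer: 244122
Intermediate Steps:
Q(c) = 4*c
l(S) = (112 + S)*(1667 + S) (l(S) = (S + 1667)*(S + 4*28) = (1667 + S)*(S + 112) = (1667 + S)*(112 + S) = (112 + S)*(1667 + S))
J = 2 (J = 4 - 2 = 2)
w(z) = 2
g = 244122 (g = 718*340 + 2 = 244120 + 2 = 244122)
g - l(-1667) = 244122 - (186704 + (-1667)² + 1779*(-1667)) = 244122 - (186704 + 2778889 - 2965593) = 244122 - 1*0 = 244122 + 0 = 244122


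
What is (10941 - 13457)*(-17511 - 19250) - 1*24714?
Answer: 92465962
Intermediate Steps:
(10941 - 13457)*(-17511 - 19250) - 1*24714 = -2516*(-36761) - 24714 = 92490676 - 24714 = 92465962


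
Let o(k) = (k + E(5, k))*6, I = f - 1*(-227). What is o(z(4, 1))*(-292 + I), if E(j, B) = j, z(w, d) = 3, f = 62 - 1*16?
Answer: -912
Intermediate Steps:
f = 46 (f = 62 - 16 = 46)
I = 273 (I = 46 - 1*(-227) = 46 + 227 = 273)
o(k) = 30 + 6*k (o(k) = (k + 5)*6 = (5 + k)*6 = 30 + 6*k)
o(z(4, 1))*(-292 + I) = (30 + 6*3)*(-292 + 273) = (30 + 18)*(-19) = 48*(-19) = -912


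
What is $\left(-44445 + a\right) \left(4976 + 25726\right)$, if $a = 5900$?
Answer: $-1183408590$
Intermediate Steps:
$\left(-44445 + a\right) \left(4976 + 25726\right) = \left(-44445 + 5900\right) \left(4976 + 25726\right) = \left(-38545\right) 30702 = -1183408590$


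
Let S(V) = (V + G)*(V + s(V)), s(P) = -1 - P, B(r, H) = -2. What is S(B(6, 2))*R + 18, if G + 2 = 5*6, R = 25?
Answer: -632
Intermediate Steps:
G = 28 (G = -2 + 5*6 = -2 + 30 = 28)
S(V) = -28 - V (S(V) = (V + 28)*(V + (-1 - V)) = (28 + V)*(-1) = -28 - V)
S(B(6, 2))*R + 18 = (-28 - 1*(-2))*25 + 18 = (-28 + 2)*25 + 18 = -26*25 + 18 = -650 + 18 = -632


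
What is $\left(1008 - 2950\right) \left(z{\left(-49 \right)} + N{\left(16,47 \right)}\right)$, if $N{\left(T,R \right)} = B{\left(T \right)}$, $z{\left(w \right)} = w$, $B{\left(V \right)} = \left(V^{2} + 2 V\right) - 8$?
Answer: $-448602$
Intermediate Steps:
$B{\left(V \right)} = -8 + V^{2} + 2 V$
$N{\left(T,R \right)} = -8 + T^{2} + 2 T$
$\left(1008 - 2950\right) \left(z{\left(-49 \right)} + N{\left(16,47 \right)}\right) = \left(1008 - 2950\right) \left(-49 + \left(-8 + 16^{2} + 2 \cdot 16\right)\right) = - 1942 \left(-49 + \left(-8 + 256 + 32\right)\right) = - 1942 \left(-49 + 280\right) = \left(-1942\right) 231 = -448602$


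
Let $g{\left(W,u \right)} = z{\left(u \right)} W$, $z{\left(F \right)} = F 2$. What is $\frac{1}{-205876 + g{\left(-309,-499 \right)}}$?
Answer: $\frac{1}{102506} \approx 9.7555 \cdot 10^{-6}$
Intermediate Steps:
$z{\left(F \right)} = 2 F$
$g{\left(W,u \right)} = 2 W u$ ($g{\left(W,u \right)} = 2 u W = 2 W u$)
$\frac{1}{-205876 + g{\left(-309,-499 \right)}} = \frac{1}{-205876 + 2 \left(-309\right) \left(-499\right)} = \frac{1}{-205876 + 308382} = \frac{1}{102506}$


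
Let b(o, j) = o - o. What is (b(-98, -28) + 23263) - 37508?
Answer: -14245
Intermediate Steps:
b(o, j) = 0
(b(-98, -28) + 23263) - 37508 = (0 + 23263) - 37508 = 23263 - 37508 = -14245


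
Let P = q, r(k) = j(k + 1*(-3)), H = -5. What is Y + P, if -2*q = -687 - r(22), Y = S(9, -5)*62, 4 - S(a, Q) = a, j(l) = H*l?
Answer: -14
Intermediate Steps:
j(l) = -5*l
S(a, Q) = 4 - a
r(k) = 15 - 5*k (r(k) = -5*(k + 1*(-3)) = -5*(k - 3) = -5*(-3 + k) = 15 - 5*k)
Y = -310 (Y = (4 - 1*9)*62 = (4 - 9)*62 = -5*62 = -310)
q = 296 (q = -(-687 - (15 - 5*22))/2 = -(-687 - (15 - 110))/2 = -(-687 - 1*(-95))/2 = -(-687 + 95)/2 = -½*(-592) = 296)
P = 296
Y + P = -310 + 296 = -14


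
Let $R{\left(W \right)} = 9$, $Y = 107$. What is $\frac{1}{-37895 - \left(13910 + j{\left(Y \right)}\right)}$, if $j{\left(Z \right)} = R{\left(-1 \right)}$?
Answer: $- \frac{1}{51814} \approx -1.93 \cdot 10^{-5}$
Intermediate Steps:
$j{\left(Z \right)} = 9$
$\frac{1}{-37895 - \left(13910 + j{\left(Y \right)}\right)} = \frac{1}{-37895 + \left(2782 \left(-5\right) - 9\right)} = \frac{1}{-37895 - 13919} = \frac{1}{-51814} = - \frac{1}{51814}$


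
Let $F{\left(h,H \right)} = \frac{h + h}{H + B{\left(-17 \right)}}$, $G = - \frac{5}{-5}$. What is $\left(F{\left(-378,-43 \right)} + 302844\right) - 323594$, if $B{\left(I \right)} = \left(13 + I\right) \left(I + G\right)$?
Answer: $-20786$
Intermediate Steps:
$G = 1$ ($G = \left(-5\right) \left(- \frac{1}{5}\right) = 1$)
$B{\left(I \right)} = \left(1 + I\right) \left(13 + I\right)$ ($B{\left(I \right)} = \left(13 + I\right) \left(I + 1\right) = \left(13 + I\right) \left(1 + I\right) = \left(1 + I\right) \left(13 + I\right)$)
$F{\left(h,H \right)} = \frac{2 h}{64 + H}$ ($F{\left(h,H \right)} = \frac{h + h}{H + \left(13 + \left(-17\right)^{2} + 14 \left(-17\right)\right)} = \frac{2 h}{H + \left(13 + 289 - 238\right)} = \frac{2 h}{H + 64} = \frac{2 h}{64 + H}$)
$\left(F{\left(-378,-43 \right)} + 302844\right) - 323594 = \left(2 \left(-378\right) \frac{1}{64 - 43} + 302844\right) - 323594 = \left(2 \left(-378\right) \frac{1}{21} + 302844\right) - 323594 = \left(-36 + 302844\right) - 323594 = 302808 - 323594 = -20786$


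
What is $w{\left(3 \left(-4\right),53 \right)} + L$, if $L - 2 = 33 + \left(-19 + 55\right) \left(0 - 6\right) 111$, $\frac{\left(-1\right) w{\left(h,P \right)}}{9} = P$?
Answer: $-24418$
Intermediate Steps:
$w{\left(h,P \right)} = - 9 P$
$L = -23941$ ($L = 2 + \left(33 + \left(-19 + 55\right) \left(0 - 6\right) 111\right) = 2 + \left(33 + 36 \left(-6\right) 111\right) = 2 + \left(33 - 23976\right) = 2 - 23943 = -23941$)
$w{\left(3 \left(-4\right),53 \right)} + L = \left(-9\right) 53 - 23941 = -477 - 23941 = -24418$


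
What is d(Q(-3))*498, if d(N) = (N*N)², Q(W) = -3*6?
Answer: 52278048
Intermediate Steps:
Q(W) = -18
d(N) = N⁴ (d(N) = (N²)² = N⁴)
d(Q(-3))*498 = (-18)⁴*498 = 104976*498 = 52278048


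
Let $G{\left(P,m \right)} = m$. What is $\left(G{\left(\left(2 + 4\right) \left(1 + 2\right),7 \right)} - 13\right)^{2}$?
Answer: $36$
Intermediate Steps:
$\left(G{\left(\left(2 + 4\right) \left(1 + 2\right),7 \right)} - 13\right)^{2} = \left(7 - 13\right)^{2} = \left(-6\right)^{2} = 36$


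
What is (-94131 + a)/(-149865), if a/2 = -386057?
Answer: 173249/29973 ≈ 5.7802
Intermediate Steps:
a = -772114 (a = 2*(-386057) = -772114)
(-94131 + a)/(-149865) = (-94131 - 772114)/(-149865) = -866245*(-1/149865) = 173249/29973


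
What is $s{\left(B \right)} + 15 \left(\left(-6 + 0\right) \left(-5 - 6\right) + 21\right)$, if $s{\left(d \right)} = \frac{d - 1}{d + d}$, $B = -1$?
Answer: $1306$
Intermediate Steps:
$s{\left(d \right)} = \frac{-1 + d}{2 d}$
$s{\left(B \right)} + 15 \left(\left(-6 + 0\right) \left(-5 - 6\right) + 21\right) = \frac{-1 - 1}{2 \left(-1\right)} + 15 \left(\left(-6 + 0\right) \left(-5 - 6\right) + 21\right) = \frac{1}{2} \left(-1\right) \left(-2\right) + 15 \left(\left(-6\right) \left(-11\right) + 21\right) = 1 + 15 \left(66 + 21\right) = 1 + 15 \cdot 87 = 1 + 1305 = 1306$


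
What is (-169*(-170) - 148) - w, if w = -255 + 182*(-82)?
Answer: 43761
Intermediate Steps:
w = -15179 (w = -255 - 14924 = -15179)
(-169*(-170) - 148) - w = (-169*(-170) - 148) - 1*(-15179) = (28730 - 148) + 15179 = 28582 + 15179 = 43761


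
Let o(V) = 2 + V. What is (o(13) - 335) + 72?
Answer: -248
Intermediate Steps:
(o(13) - 335) + 72 = ((2 + 13) - 335) + 72 = (15 - 335) + 72 = -320 + 72 = -248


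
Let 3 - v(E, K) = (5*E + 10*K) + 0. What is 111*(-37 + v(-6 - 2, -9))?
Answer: 10656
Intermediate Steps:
v(E, K) = 3 - 10*K - 5*E (v(E, K) = 3 - ((5*E + 10*K) + 0) = 3 - (5*E + 10*K) = 3 + (-10*K - 5*E) = 3 - 10*K - 5*E)
111*(-37 + v(-6 - 2, -9)) = 111*(-37 + (3 - 10*(-9) - 5*(-6 - 2))) = 111*(-37 + (3 + 90 - 5*(-8))) = 111*(-37 + (3 + 90 + 40)) = 111*(-37 + 133) = 111*96 = 10656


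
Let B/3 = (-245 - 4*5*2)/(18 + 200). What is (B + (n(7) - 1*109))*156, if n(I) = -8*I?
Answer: -2872350/109 ≈ -26352.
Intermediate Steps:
B = -855/218 (B = 3*((-245 - 4*5*2)/(18 + 200)) = 3*((-245 - 20*2)/218) = 3*((-245 - 40)*(1/218)) = 3*(-285*1/218) = 3*(-285/218) = -855/218 ≈ -3.9220)
(B + (n(7) - 1*109))*156 = (-855/218 + (-8*7 - 1*109))*156 = (-855/218 + (-56 - 109))*156 = (-855/218 - 165)*156 = -36825/218*156 = -2872350/109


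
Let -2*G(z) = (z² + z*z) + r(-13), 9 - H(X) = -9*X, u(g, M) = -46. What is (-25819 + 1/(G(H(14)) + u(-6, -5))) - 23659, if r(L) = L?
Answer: -1807381864/36529 ≈ -49478.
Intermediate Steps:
H(X) = 9 + 9*X (H(X) = 9 - (-9)*X = 9 + 9*X)
G(z) = 13/2 - z² (G(z) = -((z² + z*z) - 13)/2 = -((z² + z²) - 13)/2 = -(2*z² - 13)/2 = -(-13 + 2*z²)/2 = 13/2 - z²)
(-25819 + 1/(G(H(14)) + u(-6, -5))) - 23659 = (-25819 + 1/((13/2 - (9 + 9*14)²) - 46)) - 23659 = (-25819 + 1/((13/2 - (9 + 126)²) - 46)) - 23659 = (-25819 + 1/((13/2 - 1*135²) - 46)) - 23659 = (-25819 + 1/((13/2 - 1*18225) - 46)) - 23659 = (-25819 + 1/((13/2 - 18225) - 46)) - 23659 = (-25819 + 1/(-36437/2 - 46)) - 23659 = (-25819 + 1/(-36529/2)) - 23659 = (-25819 - 2/36529) - 23659 = -943142253/36529 - 23659 = -1807381864/36529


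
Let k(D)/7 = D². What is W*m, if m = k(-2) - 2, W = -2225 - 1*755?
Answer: -77480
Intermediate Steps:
k(D) = 7*D²
W = -2980 (W = -2225 - 755 = -2980)
m = 26 (m = 7*(-2)² - 2 = 7*4 - 2 = 28 - 2 = 26)
W*m = -2980*26 = -77480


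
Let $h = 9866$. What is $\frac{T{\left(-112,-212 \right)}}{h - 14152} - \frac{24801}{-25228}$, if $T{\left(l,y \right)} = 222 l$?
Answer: $\frac{52397577}{7723372} \approx 6.7843$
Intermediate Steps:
$\frac{T{\left(-112,-212 \right)}}{h - 14152} - \frac{24801}{-25228} = \frac{222 \left(-112\right)}{9866 - 14152} - \frac{24801}{-25228} = - \frac{24864}{9866 - 14152} - - \frac{3543}{3604} = - \frac{24864}{-4286} + \frac{3543}{3604} = \left(-24864\right) \left(- \frac{1}{4286}\right) + \frac{3543}{3604} = \frac{12432}{2143} + \frac{3543}{3604} = \frac{52397577}{7723372}$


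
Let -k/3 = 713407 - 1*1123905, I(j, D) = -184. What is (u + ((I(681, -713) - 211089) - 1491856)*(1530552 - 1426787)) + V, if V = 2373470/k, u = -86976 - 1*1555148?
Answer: -9892637360271508/55977 ≈ -1.7673e+11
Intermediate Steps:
k = 1231494 (k = -3*(713407 - 1*1123905) = -3*(713407 - 1123905) = -3*(-410498) = 1231494)
u = -1642124 (u = -86976 - 1555148 = -1642124)
V = 107885/55977 (V = 2373470/1231494 = 2373470*(1/1231494) = 107885/55977 ≈ 1.9273)
(u + ((I(681, -713) - 211089) - 1491856)*(1530552 - 1426787)) + V = (-1642124 + ((-184 - 211089) - 1491856)*(1530552 - 1426787)) + 107885/55977 = (-1642124 + (-211273 - 1491856)*103765) + 107885/55977 = (-1642124 - 1703129*103765) + 107885/55977 = (-1642124 - 176725180685) + 107885/55977 = -176726822809 + 107885/55977 = -9892637360271508/55977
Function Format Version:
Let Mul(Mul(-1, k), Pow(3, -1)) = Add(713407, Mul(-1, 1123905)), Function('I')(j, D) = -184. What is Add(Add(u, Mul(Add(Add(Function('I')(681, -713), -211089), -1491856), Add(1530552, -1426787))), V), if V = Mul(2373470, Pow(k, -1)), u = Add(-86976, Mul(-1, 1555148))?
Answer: Rational(-9892637360271508, 55977) ≈ -1.7673e+11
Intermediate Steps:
k = 1231494 (k = Mul(-3, Add(713407, Mul(-1, 1123905))) = Mul(-3, Add(713407, -1123905)) = Mul(-3, -410498) = 1231494)
u = -1642124 (u = Add(-86976, -1555148) = -1642124)
V = Rational(107885, 55977) (V = Mul(2373470, Pow(1231494, -1)) = Mul(2373470, Rational(1, 1231494)) = Rational(107885, 55977) ≈ 1.9273)
Add(Add(u, Mul(Add(Add(Function('I')(681, -713), -211089), -1491856), Add(1530552, -1426787))), V) = Add(Add(-1642124, Mul(Add(Add(-184, -211089), -1491856), Add(1530552, -1426787))), Rational(107885, 55977)) = Add(Add(-1642124, Mul(Add(-211273, -1491856), 103765)), Rational(107885, 55977)) = Add(Add(-1642124, Mul(-1703129, 103765)), Rational(107885, 55977)) = Add(Add(-1642124, -176725180685), Rational(107885, 55977)) = Add(-176726822809, Rational(107885, 55977)) = Rational(-9892637360271508, 55977)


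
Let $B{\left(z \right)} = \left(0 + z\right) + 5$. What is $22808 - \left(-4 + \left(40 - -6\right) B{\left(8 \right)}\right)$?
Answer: $22214$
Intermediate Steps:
$B{\left(z \right)} = 5 + z$ ($B{\left(z \right)} = z + 5 = 5 + z$)
$22808 - \left(-4 + \left(40 - -6\right) B{\left(8 \right)}\right) = 22808 - \left(-4 + \left(40 - -6\right) \left(5 + 8\right)\right) = 22808 - \left(-4 + \left(40 + 6\right) 13\right) = 22808 - \left(-4 + 46 \cdot 13\right) = 22808 - \left(-4 + 598\right) = 22808 - 594 = 22214$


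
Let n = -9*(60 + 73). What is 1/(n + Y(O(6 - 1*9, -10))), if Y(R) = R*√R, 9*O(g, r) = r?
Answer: -872613/1044518761 + 270*I*√10/1044518761 ≈ -0.00083542 + 8.1742e-7*I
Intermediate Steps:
O(g, r) = r/9
Y(R) = R^(3/2)
n = -1197 (n = -9*133 = -1197)
1/(n + Y(O(6 - 1*9, -10))) = 1/(-1197 + ((⅑)*(-10))^(3/2)) = 1/(-1197 + (-10/9)^(3/2)) = 1/(-1197 - 10*I*√10/27)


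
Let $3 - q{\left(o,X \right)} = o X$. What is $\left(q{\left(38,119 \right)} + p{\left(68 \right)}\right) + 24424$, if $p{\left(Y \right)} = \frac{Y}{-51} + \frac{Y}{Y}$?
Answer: $\frac{59714}{3} \approx 19905.0$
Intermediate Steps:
$p{\left(Y \right)} = 1 - \frac{Y}{51}$ ($p{\left(Y \right)} = Y \left(- \frac{1}{51}\right) + 1 = - \frac{Y}{51} + 1 = 1 - \frac{Y}{51}$)
$q{\left(o,X \right)} = 3 - X o$ ($q{\left(o,X \right)} = 3 - o X = 3 - X o$)
$\left(q{\left(38,119 \right)} + p{\left(68 \right)}\right) + 24424 = \left(\left(3 - 119 \cdot 38\right) + \left(1 - \frac{4}{3}\right)\right) + 24424 = \left(\left(3 - 4522\right) + \left(1 - \frac{4}{3}\right)\right) + 24424 = \left(-4519 - \frac{1}{3}\right) + 24424 = - \frac{13558}{3} + 24424 = \frac{59714}{3}$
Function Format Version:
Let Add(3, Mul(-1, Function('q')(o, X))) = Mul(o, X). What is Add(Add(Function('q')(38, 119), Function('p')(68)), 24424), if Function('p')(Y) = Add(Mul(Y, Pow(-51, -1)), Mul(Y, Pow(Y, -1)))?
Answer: Rational(59714, 3) ≈ 19905.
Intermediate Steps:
Function('p')(Y) = Add(1, Mul(Rational(-1, 51), Y)) (Function('p')(Y) = Add(Mul(Y, Rational(-1, 51)), 1) = Add(Mul(Rational(-1, 51), Y), 1) = Add(1, Mul(Rational(-1, 51), Y)))
Function('q')(o, X) = Add(3, Mul(-1, X, o)) (Function('q')(o, X) = Add(3, Mul(-1, Mul(o, X))) = Add(3, Mul(-1, Mul(X, o))) = Add(3, Mul(-1, X, o)))
Add(Add(Function('q')(38, 119), Function('p')(68)), 24424) = Add(Add(Add(3, Mul(-1, 119, 38)), Add(1, Mul(Rational(-1, 51), 68))), 24424) = Add(Add(Add(3, -4522), Add(1, Rational(-4, 3))), 24424) = Add(Add(-4519, Rational(-1, 3)), 24424) = Add(Rational(-13558, 3), 24424) = Rational(59714, 3)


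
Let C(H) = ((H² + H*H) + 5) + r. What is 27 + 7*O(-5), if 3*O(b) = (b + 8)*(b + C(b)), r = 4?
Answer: 405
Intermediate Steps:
C(H) = 9 + 2*H² (C(H) = ((H² + H*H) + 5) + 4 = ((H² + H²) + 5) + 4 = (2*H² + 5) + 4 = (5 + 2*H²) + 4 = 9 + 2*H²)
O(b) = (8 + b)*(9 + b + 2*b²)/3 (O(b) = ((b + 8)*(b + (9 + 2*b²)))/3 = ((8 + b)*(9 + b + 2*b²))/3 = (8 + b)*(9 + b + 2*b²)/3)
27 + 7*O(-5) = 27 + 7*(24 + (⅔)*(-5)³ + (17/3)*(-5) + (17/3)*(-5)²) = 27 + 7*(24 + (⅔)*(-125) - 85/3 + (17/3)*25) = 27 + 7*(24 - 250/3 - 85/3 + 425/3) = 27 + 7*54 = 27 + 378 = 405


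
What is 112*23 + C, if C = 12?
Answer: 2588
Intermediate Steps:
112*23 + C = 112*23 + 12 = 2576 + 12 = 2588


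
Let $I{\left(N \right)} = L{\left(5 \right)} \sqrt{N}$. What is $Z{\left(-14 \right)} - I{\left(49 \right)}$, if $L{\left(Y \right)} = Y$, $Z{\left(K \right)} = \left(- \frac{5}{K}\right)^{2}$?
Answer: $- \frac{6835}{196} \approx -34.872$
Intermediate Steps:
$Z{\left(K \right)} = \frac{25}{K^{2}}$
$I{\left(N \right)} = 5 \sqrt{N}$
$Z{\left(-14 \right)} - I{\left(49 \right)} = \frac{25}{196} - 5 \sqrt{49} = 25 \cdot \frac{1}{196} - 5 \cdot 7 = \frac{25}{196} - 35 = - \frac{6835}{196}$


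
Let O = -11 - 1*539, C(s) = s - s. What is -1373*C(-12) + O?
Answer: -550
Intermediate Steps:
C(s) = 0
O = -550 (O = -11 - 539 = -550)
-1373*C(-12) + O = -1373*0 - 550 = 0 - 550 = -550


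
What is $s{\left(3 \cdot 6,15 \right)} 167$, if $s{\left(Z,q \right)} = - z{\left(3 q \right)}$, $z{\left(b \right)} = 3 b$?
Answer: $-22545$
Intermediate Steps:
$s{\left(Z,q \right)} = - 9 q$ ($s{\left(Z,q \right)} = - 3 \cdot 3 q = - 9 q$)
$s{\left(3 \cdot 6,15 \right)} 167 = \left(-9\right) 15 \cdot 167 = \left(-135\right) 167 = -22545$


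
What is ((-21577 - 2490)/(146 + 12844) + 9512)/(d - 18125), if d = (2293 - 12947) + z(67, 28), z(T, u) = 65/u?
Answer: -1729515382/5233326765 ≈ -0.33048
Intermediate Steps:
d = -298247/28 (d = (2293 - 12947) + 65/28 = -10654 + 65*(1/28) = -10654 + 65/28 = -298247/28 ≈ -10652.)
((-21577 - 2490)/(146 + 12844) + 9512)/(d - 18125) = ((-21577 - 2490)/(146 + 12844) + 9512)/(-298247/28 - 18125) = (-24067/12990 + 9512)/(-805747/28) = (-24067*1/12990 + 9512)*(-28/805747) = (-24067/12990 + 9512)*(-28/805747) = (123536813/12990)*(-28/805747) = -1729515382/5233326765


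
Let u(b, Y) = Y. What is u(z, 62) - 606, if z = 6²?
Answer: -544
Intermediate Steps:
z = 36
u(z, 62) - 606 = 62 - 606 = -544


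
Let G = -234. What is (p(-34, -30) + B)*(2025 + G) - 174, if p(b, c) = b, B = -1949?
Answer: -3551727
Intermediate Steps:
(p(-34, -30) + B)*(2025 + G) - 174 = (-34 - 1949)*(2025 - 234) - 174 = -1983*1791 - 174 = -3551553 - 174 = -3551727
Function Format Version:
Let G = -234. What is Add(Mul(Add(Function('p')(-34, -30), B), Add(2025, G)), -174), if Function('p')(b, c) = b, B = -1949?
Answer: -3551727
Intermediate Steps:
Add(Mul(Add(Function('p')(-34, -30), B), Add(2025, G)), -174) = Add(Mul(Add(-34, -1949), Add(2025, -234)), -174) = Add(Mul(-1983, 1791), -174) = Add(-3551553, -174) = -3551727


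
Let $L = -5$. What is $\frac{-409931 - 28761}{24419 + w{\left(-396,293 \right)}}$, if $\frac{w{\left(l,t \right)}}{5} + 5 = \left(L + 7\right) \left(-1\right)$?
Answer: $- \frac{109673}{6096} \approx -17.991$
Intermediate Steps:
$w{\left(l,t \right)} = -35$ ($w{\left(l,t \right)} = -25 + 5 \left(-5 + 7\right) \left(-1\right) = -25 + 5 \cdot 2 \left(-1\right) = -25 + 5 \left(-2\right) = -25 - 10 = -35$)
$\frac{-409931 - 28761}{24419 + w{\left(-396,293 \right)}} = \frac{-409931 - 28761}{24419 - 35} = - \frac{438692}{24384} = \left(-438692\right) \frac{1}{24384} = - \frac{109673}{6096}$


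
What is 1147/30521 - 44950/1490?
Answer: -137020992/4547629 ≈ -30.130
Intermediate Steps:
1147/30521 - 44950/1490 = 1147*(1/30521) - 44950*1/1490 = 1147/30521 - 4495/149 = -137020992/4547629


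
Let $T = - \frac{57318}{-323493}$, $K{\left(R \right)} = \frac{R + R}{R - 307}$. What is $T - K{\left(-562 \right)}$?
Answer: $- \frac{104598930}{93705139} \approx -1.1163$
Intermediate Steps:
$K{\left(R \right)} = \frac{2 R}{-307 + R}$
$T = \frac{19106}{107831}$ ($T = \left(-57318\right) \left(- \frac{1}{323493}\right) = \frac{19106}{107831} \approx 0.17718$)
$T - K{\left(-562 \right)} = \frac{19106}{107831} - 2 \left(-562\right) \frac{1}{-307 - 562} = \frac{19106}{107831} - 2 \left(-562\right) \frac{1}{-869} = \frac{19106}{107831} - 2 \left(-562\right) \left(- \frac{1}{869}\right) = \frac{19106}{107831} - \frac{1124}{869} = - \frac{104598930}{93705139}$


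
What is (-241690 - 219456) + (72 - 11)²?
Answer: -457425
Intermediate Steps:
(-241690 - 219456) + (72 - 11)² = -461146 + 61² = -461146 + 3721 = -457425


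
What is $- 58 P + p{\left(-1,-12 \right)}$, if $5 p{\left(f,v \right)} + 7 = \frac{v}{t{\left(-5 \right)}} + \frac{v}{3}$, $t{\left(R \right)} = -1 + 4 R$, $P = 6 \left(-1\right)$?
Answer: $\frac{12107}{35} \approx 345.91$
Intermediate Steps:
$P = -6$
$p{\left(f,v \right)} = - \frac{7}{5} + \frac{2 v}{35}$ ($p{\left(f,v \right)} = - \frac{7}{5} + \frac{\frac{v}{-1 + 4 \left(-5\right)} + \frac{v}{3}}{5} = - \frac{7}{5} + \frac{\frac{v}{-1 - 20} + v \frac{1}{3}}{5} = - \frac{7}{5} + \frac{\frac{v}{-21} + \frac{v}{3}}{5} = - \frac{7}{5} + \frac{v \left(- \frac{1}{21}\right) + \frac{v}{3}}{5} = - \frac{7}{5} + \frac{- \frac{v}{21} + \frac{v}{3}}{5} = - \frac{7}{5} + \frac{\frac{2}{7} v}{5} = - \frac{7}{5} + \frac{2 v}{35}$)
$- 58 P + p{\left(-1,-12 \right)} = \left(-58\right) \left(-6\right) + \left(- \frac{7}{5} + \frac{2}{35} \left(-12\right)\right) = 348 - \frac{73}{35} = \frac{12107}{35}$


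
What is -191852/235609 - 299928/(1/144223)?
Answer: -10191624465241748/235609 ≈ -4.3257e+10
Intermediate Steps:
-191852/235609 - 299928/(1/144223) = -191852*1/235609 - 299928/1/144223 = -191852/235609 - 299928*144223 = -191852/235609 - 43256515944 = -10191624465241748/235609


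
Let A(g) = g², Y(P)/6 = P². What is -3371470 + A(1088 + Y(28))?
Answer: 30175794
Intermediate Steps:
Y(P) = 6*P²
-3371470 + A(1088 + Y(28)) = -3371470 + (1088 + 6*28²)² = -3371470 + (1088 + 6*784)² = -3371470 + (1088 + 4704)² = -3371470 + 5792² = -3371470 + 33547264 = 30175794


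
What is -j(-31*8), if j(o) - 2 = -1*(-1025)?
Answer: -1027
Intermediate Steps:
j(o) = 1027 (j(o) = 2 - 1*(-1025) = 2 + 1025 = 1027)
-j(-31*8) = -1*1027 = -1027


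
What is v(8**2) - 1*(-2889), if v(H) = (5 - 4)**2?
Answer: 2890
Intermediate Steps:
v(H) = 1 (v(H) = 1**2 = 1)
v(8**2) - 1*(-2889) = 1 - 1*(-2889) = 1 + 2889 = 2890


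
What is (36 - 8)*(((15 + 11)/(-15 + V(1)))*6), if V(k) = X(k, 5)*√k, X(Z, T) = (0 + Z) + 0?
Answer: -312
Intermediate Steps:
X(Z, T) = Z (X(Z, T) = Z + 0 = Z)
V(k) = k^(3/2) (V(k) = k*√k = k^(3/2))
(36 - 8)*(((15 + 11)/(-15 + V(1)))*6) = (36 - 8)*(((15 + 11)/(-15 + 1^(3/2)))*6) = 28*((26/(-15 + 1))*6) = 28*((26/(-14))*6) = 28*((26*(-1/14))*6) = 28*(-13/7*6) = 28*(-78/7) = -312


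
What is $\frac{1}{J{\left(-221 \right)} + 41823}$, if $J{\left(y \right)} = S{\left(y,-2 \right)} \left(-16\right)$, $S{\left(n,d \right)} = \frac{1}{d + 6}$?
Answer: $\frac{1}{41819} \approx 2.3913 \cdot 10^{-5}$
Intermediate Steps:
$S{\left(n,d \right)} = \frac{1}{6 + d}$
$J{\left(y \right)} = -4$ ($J{\left(y \right)} = \frac{1}{6 - 2} \left(-16\right) = \frac{1}{4} \left(-16\right) = -4$)
$\frac{1}{J{\left(-221 \right)} + 41823} = \frac{1}{-4 + 41823} = \frac{1}{41819}$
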